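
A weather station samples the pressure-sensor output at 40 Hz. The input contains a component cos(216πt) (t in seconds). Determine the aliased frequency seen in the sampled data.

ω = 216π rad/s → f = ω/(2π) = 108 Hz.
108 Hz mod fs = 28 Hz.
28 Hz > fs/2 = 20 Hz, folds to fs − 28 Hz = 12 Hz.

12 Hz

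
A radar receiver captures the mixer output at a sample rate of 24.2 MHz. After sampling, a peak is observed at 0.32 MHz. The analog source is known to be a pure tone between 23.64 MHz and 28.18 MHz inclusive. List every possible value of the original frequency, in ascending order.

Frequencies that alias to 0.32 MHz are k·fs ± 0.32 MHz for integer k ≥ 0.
k=0: 0.32 MHz.
k=1: 23.88 MHz, 24.52 MHz.
k=2: 48.08 MHz, 48.72 MHz.
Within [23.64 MHz, 28.18 MHz]: 23.88 MHz, 24.52 MHz.

23.88 MHz, 24.52 MHz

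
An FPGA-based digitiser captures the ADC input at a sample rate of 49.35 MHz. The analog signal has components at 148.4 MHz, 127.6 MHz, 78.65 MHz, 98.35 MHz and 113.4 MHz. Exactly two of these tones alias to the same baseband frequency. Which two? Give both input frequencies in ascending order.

98.35 MHz, 148.4 MHz

fs/2 = 24.675 MHz.
148.4 MHz mod fs = 0.35 MHz.
0.35 MHz ≤ fs/2 = 24.675 MHz, appears at 0.35 MHz.
127.6 MHz mod fs = 28.9 MHz.
28.9 MHz > fs/2 = 24.675 MHz, folds to fs − 28.9 MHz = 20.45 MHz.
78.65 MHz mod fs = 29.3 MHz.
29.3 MHz > fs/2 = 24.675 MHz, folds to fs − 29.3 MHz = 20.05 MHz.
98.35 MHz mod fs = 49 MHz.
49 MHz > fs/2 = 24.675 MHz, folds to fs − 49 MHz = 0.35 MHz.
113.4 MHz mod fs = 14.7 MHz.
14.7 MHz ≤ fs/2 = 24.675 MHz, appears at 14.7 MHz.
98.35 MHz and 148.4 MHz both map to 0.35 MHz.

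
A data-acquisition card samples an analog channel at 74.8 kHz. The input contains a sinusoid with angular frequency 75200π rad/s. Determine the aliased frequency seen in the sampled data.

ω = 75200π rad/s → f = ω/(2π) = 37600 Hz = 37.6 kHz.
37.6 kHz > fs/2 = 37.4 kHz, folds to fs − 37.6 kHz = 37.2 kHz.

37.2 kHz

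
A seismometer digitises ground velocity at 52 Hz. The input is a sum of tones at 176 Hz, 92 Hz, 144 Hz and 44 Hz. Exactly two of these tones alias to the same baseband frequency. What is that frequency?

12 Hz

fs/2 = 26 Hz.
176 Hz mod fs = 20 Hz.
20 Hz ≤ fs/2 = 26 Hz, appears at 20 Hz.
92 Hz mod fs = 40 Hz.
40 Hz > fs/2 = 26 Hz, folds to fs − 40 Hz = 12 Hz.
144 Hz mod fs = 40 Hz.
40 Hz > fs/2 = 26 Hz, folds to fs − 40 Hz = 12 Hz.
44 Hz > fs/2 = 26 Hz, folds to fs − 44 Hz = 8 Hz.
92 Hz and 144 Hz both map to 12 Hz.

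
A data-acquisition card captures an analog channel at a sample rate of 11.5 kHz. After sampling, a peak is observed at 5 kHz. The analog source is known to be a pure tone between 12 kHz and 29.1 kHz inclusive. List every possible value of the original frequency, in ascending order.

16.5 kHz, 18 kHz, 28 kHz

Frequencies that alias to 5 kHz are k·fs ± 5 kHz for integer k ≥ 0.
k=0: 5 kHz.
k=1: 6.5 kHz, 16.5 kHz.
k=2: 18 kHz, 28 kHz.
k=3: 29.5 kHz, 39.5 kHz.
Within [12 kHz, 29.1 kHz]: 16.5 kHz, 18 kHz, 28 kHz.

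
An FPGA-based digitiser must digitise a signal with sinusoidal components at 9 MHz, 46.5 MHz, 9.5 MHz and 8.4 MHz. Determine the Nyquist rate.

Highest-frequency component: 46.5 MHz.
Nyquist rate = 2 × 46.5 MHz = 93 MHz.

93 MHz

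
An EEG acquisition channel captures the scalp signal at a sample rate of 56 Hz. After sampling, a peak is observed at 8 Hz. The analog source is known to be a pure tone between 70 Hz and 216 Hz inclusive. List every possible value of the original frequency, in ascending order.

Frequencies that alias to 8 Hz are k·fs ± 8 Hz for integer k ≥ 0.
k=0: 8 Hz.
k=1: 48 Hz, 64 Hz.
k=2: 104 Hz, 120 Hz.
k=3: 160 Hz, 176 Hz.
k=4: 216 Hz, 232 Hz.
k=5: 272 Hz, 288 Hz.
Within [70 Hz, 216 Hz]: 104 Hz, 120 Hz, 160 Hz, 176 Hz, 216 Hz.

104 Hz, 120 Hz, 160 Hz, 176 Hz, 216 Hz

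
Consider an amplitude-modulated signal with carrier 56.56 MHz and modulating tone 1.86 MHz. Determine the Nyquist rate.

AM sidebands sit at fc ± fm = 54.7 MHz and 58.42 MHz.
Highest-frequency component: 58.42 MHz.
Nyquist rate = 2 × 58.42 MHz = 116.84 MHz.

116.84 MHz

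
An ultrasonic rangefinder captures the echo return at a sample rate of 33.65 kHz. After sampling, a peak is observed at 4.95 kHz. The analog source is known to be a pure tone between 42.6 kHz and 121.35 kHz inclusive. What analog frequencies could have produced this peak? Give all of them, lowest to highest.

Frequencies that alias to 4.95 kHz are k·fs ± 4.95 kHz for integer k ≥ 0.
k=0: 4.95 kHz.
k=1: 28.7 kHz, 38.6 kHz.
k=2: 62.35 kHz, 72.25 kHz.
k=3: 96 kHz, 105.9 kHz.
k=4: 129.65 kHz, 139.55 kHz.
Within [42.6 kHz, 121.35 kHz]: 62.35 kHz, 72.25 kHz, 96 kHz, 105.9 kHz.

62.35 kHz, 72.25 kHz, 96 kHz, 105.9 kHz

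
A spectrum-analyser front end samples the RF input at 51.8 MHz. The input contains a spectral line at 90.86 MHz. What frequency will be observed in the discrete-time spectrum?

12.74 MHz

90.86 MHz mod fs = 39.06 MHz.
39.06 MHz > fs/2 = 25.9 MHz, folds to fs − 39.06 MHz = 12.74 MHz.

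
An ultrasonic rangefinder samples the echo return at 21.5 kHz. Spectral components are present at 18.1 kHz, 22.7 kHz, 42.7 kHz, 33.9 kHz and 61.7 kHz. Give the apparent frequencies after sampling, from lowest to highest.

fs/2 = 10.75 kHz.
18.1 kHz > fs/2 = 10.75 kHz, folds to fs − 18.1 kHz = 3.4 kHz.
22.7 kHz mod fs = 1.2 kHz.
1.2 kHz ≤ fs/2 = 10.75 kHz, appears at 1.2 kHz.
42.7 kHz mod fs = 21.2 kHz.
21.2 kHz > fs/2 = 10.75 kHz, folds to fs − 21.2 kHz = 0.3 kHz.
33.9 kHz mod fs = 12.4 kHz.
12.4 kHz > fs/2 = 10.75 kHz, folds to fs − 12.4 kHz = 9.1 kHz.
61.7 kHz mod fs = 18.7 kHz.
18.7 kHz > fs/2 = 10.75 kHz, folds to fs − 18.7 kHz = 2.8 kHz.
Distinct values: {0.3 kHz, 1.2 kHz, 2.8 kHz, 3.4 kHz, 9.1 kHz}.

0.3 kHz, 1.2 kHz, 2.8 kHz, 3.4 kHz, 9.1 kHz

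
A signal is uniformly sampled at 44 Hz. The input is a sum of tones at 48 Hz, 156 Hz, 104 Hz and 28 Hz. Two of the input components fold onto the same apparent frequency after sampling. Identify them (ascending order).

fs/2 = 22 Hz.
48 Hz mod fs = 4 Hz.
4 Hz ≤ fs/2 = 22 Hz, appears at 4 Hz.
156 Hz mod fs = 24 Hz.
24 Hz > fs/2 = 22 Hz, folds to fs − 24 Hz = 20 Hz.
104 Hz mod fs = 16 Hz.
16 Hz ≤ fs/2 = 22 Hz, appears at 16 Hz.
28 Hz > fs/2 = 22 Hz, folds to fs − 28 Hz = 16 Hz.
28 Hz and 104 Hz both map to 16 Hz.

28 Hz, 104 Hz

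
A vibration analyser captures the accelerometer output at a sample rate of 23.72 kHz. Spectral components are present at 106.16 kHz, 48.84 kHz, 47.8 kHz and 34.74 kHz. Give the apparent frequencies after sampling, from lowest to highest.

0.36 kHz, 1.4 kHz, 11.02 kHz, 11.28 kHz

fs/2 = 11.86 kHz.
106.16 kHz mod fs = 11.28 kHz.
11.28 kHz ≤ fs/2 = 11.86 kHz, appears at 11.28 kHz.
48.84 kHz mod fs = 1.4 kHz.
1.4 kHz ≤ fs/2 = 11.86 kHz, appears at 1.4 kHz.
47.8 kHz mod fs = 0.36 kHz.
0.36 kHz ≤ fs/2 = 11.86 kHz, appears at 0.36 kHz.
34.74 kHz mod fs = 11.02 kHz.
11.02 kHz ≤ fs/2 = 11.86 kHz, appears at 11.02 kHz.
Distinct values: {0.36 kHz, 1.4 kHz, 11.02 kHz, 11.28 kHz}.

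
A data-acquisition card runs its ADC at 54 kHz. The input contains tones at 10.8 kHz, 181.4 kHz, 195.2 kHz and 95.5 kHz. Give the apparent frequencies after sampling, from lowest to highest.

fs/2 = 27 kHz.
10.8 kHz ≤ fs/2 = 27 kHz, passes unchanged.
181.4 kHz mod fs = 19.4 kHz.
19.4 kHz ≤ fs/2 = 27 kHz, appears at 19.4 kHz.
195.2 kHz mod fs = 33.2 kHz.
33.2 kHz > fs/2 = 27 kHz, folds to fs − 33.2 kHz = 20.8 kHz.
95.5 kHz mod fs = 41.5 kHz.
41.5 kHz > fs/2 = 27 kHz, folds to fs − 41.5 kHz = 12.5 kHz.
Distinct values: {10.8 kHz, 12.5 kHz, 19.4 kHz, 20.8 kHz}.

10.8 kHz, 12.5 kHz, 19.4 kHz, 20.8 kHz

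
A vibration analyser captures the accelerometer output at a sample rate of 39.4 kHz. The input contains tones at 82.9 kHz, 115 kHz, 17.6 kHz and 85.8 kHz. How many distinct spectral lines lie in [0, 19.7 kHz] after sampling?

fs/2 = 19.7 kHz.
82.9 kHz mod fs = 4.1 kHz.
4.1 kHz ≤ fs/2 = 19.7 kHz, appears at 4.1 kHz.
115 kHz mod fs = 36.2 kHz.
36.2 kHz > fs/2 = 19.7 kHz, folds to fs − 36.2 kHz = 3.2 kHz.
17.6 kHz ≤ fs/2 = 19.7 kHz, passes unchanged.
85.8 kHz mod fs = 7 kHz.
7 kHz ≤ fs/2 = 19.7 kHz, appears at 7 kHz.
Distinct values: {3.2 kHz, 4.1 kHz, 7 kHz, 17.6 kHz} → 4.

4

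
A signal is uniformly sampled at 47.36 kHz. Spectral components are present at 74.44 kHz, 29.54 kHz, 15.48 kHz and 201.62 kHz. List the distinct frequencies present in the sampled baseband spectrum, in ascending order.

12.18 kHz, 15.48 kHz, 17.82 kHz, 20.28 kHz

fs/2 = 23.68 kHz.
74.44 kHz mod fs = 27.08 kHz.
27.08 kHz > fs/2 = 23.68 kHz, folds to fs − 27.08 kHz = 20.28 kHz.
29.54 kHz > fs/2 = 23.68 kHz, folds to fs − 29.54 kHz = 17.82 kHz.
15.48 kHz ≤ fs/2 = 23.68 kHz, passes unchanged.
201.62 kHz mod fs = 12.18 kHz.
12.18 kHz ≤ fs/2 = 23.68 kHz, appears at 12.18 kHz.
Distinct values: {12.18 kHz, 15.48 kHz, 17.82 kHz, 20.28 kHz}.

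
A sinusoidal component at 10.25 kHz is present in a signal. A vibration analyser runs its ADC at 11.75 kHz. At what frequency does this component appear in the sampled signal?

1.5 kHz

10.25 kHz > fs/2 = 5.875 kHz, folds to fs − 10.25 kHz = 1.5 kHz.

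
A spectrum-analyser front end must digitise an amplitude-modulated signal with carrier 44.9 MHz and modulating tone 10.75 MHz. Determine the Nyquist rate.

111.3 MHz

AM sidebands sit at fc ± fm = 34.15 MHz and 55.65 MHz.
Highest-frequency component: 55.65 MHz.
Nyquist rate = 2 × 55.65 MHz = 111.3 MHz.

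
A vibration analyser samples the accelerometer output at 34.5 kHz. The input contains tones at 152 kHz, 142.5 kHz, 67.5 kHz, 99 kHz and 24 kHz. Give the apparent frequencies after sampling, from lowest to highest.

fs/2 = 17.25 kHz.
152 kHz mod fs = 14 kHz.
14 kHz ≤ fs/2 = 17.25 kHz, appears at 14 kHz.
142.5 kHz mod fs = 4.5 kHz.
4.5 kHz ≤ fs/2 = 17.25 kHz, appears at 4.5 kHz.
67.5 kHz mod fs = 33 kHz.
33 kHz > fs/2 = 17.25 kHz, folds to fs − 33 kHz = 1.5 kHz.
99 kHz mod fs = 30 kHz.
30 kHz > fs/2 = 17.25 kHz, folds to fs − 30 kHz = 4.5 kHz.
24 kHz > fs/2 = 17.25 kHz, folds to fs − 24 kHz = 10.5 kHz.
Distinct values: {1.5 kHz, 4.5 kHz, 10.5 kHz, 14 kHz}.

1.5 kHz, 4.5 kHz, 10.5 kHz, 14 kHz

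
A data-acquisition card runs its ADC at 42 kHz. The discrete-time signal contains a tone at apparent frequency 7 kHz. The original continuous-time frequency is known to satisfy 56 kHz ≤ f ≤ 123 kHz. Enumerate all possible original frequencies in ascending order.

Frequencies that alias to 7 kHz are k·fs ± 7 kHz for integer k ≥ 0.
k=0: 7 kHz.
k=1: 35 kHz, 49 kHz.
k=2: 77 kHz, 91 kHz.
k=3: 119 kHz, 133 kHz.
k=4: 161 kHz, 175 kHz.
Within [56 kHz, 123 kHz]: 77 kHz, 91 kHz, 119 kHz.

77 kHz, 91 kHz, 119 kHz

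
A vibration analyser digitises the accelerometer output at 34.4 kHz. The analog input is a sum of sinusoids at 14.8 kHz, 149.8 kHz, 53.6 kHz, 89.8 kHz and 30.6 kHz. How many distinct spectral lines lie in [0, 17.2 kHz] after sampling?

5

fs/2 = 17.2 kHz.
14.8 kHz ≤ fs/2 = 17.2 kHz, passes unchanged.
149.8 kHz mod fs = 12.2 kHz.
12.2 kHz ≤ fs/2 = 17.2 kHz, appears at 12.2 kHz.
53.6 kHz mod fs = 19.2 kHz.
19.2 kHz > fs/2 = 17.2 kHz, folds to fs − 19.2 kHz = 15.2 kHz.
89.8 kHz mod fs = 21 kHz.
21 kHz > fs/2 = 17.2 kHz, folds to fs − 21 kHz = 13.4 kHz.
30.6 kHz > fs/2 = 17.2 kHz, folds to fs − 30.6 kHz = 3.8 kHz.
Distinct values: {3.8 kHz, 12.2 kHz, 13.4 kHz, 14.8 kHz, 15.2 kHz} → 5.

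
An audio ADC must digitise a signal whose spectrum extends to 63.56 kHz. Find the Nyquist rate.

Nyquist rate = 2 × 63.56 kHz = 127.12 kHz.

127.12 kHz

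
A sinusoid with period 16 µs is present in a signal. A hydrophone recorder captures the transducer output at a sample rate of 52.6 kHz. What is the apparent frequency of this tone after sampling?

9.9 kHz

T = 16 µs → f = 1/T = 62.5 kHz.
62.5 kHz mod fs = 9.9 kHz.
9.9 kHz ≤ fs/2 = 26.3 kHz, appears at 9.9 kHz.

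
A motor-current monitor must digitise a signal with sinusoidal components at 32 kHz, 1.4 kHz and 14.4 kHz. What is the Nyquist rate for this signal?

Highest-frequency component: 32 kHz.
Nyquist rate = 2 × 32 kHz = 64 kHz.

64 kHz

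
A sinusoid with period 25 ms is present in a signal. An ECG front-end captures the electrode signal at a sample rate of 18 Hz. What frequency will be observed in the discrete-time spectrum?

4 Hz

T = 25 ms → f = 1/T = 40 Hz.
40 Hz mod fs = 4 Hz.
4 Hz ≤ fs/2 = 9 Hz, appears at 4 Hz.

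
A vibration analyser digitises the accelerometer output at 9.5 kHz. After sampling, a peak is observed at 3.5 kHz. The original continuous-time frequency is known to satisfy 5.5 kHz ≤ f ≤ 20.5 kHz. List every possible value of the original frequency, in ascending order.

Frequencies that alias to 3.5 kHz are k·fs ± 3.5 kHz for integer k ≥ 0.
k=0: 3.5 kHz.
k=1: 6 kHz, 13 kHz.
k=2: 15.5 kHz, 22.5 kHz.
k=3: 25 kHz, 32 kHz.
Within [5.5 kHz, 20.5 kHz]: 6 kHz, 13 kHz, 15.5 kHz.

6 kHz, 13 kHz, 15.5 kHz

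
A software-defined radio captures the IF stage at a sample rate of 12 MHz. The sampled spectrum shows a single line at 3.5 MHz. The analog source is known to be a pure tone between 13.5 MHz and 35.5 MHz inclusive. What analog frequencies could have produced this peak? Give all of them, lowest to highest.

Frequencies that alias to 3.5 MHz are k·fs ± 3.5 MHz for integer k ≥ 0.
k=0: 3.5 MHz.
k=1: 8.5 MHz, 15.5 MHz.
k=2: 20.5 MHz, 27.5 MHz.
k=3: 32.5 MHz, 39.5 MHz.
k=4: 44.5 MHz, 51.5 MHz.
Within [13.5 MHz, 35.5 MHz]: 15.5 MHz, 20.5 MHz, 27.5 MHz, 32.5 MHz.

15.5 MHz, 20.5 MHz, 27.5 MHz, 32.5 MHz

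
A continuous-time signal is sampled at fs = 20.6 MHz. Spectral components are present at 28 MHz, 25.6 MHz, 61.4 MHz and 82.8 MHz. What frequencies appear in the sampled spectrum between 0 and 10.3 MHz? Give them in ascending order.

0.4 MHz, 5 MHz, 7.4 MHz

fs/2 = 10.3 MHz.
28 MHz mod fs = 7.4 MHz.
7.4 MHz ≤ fs/2 = 10.3 MHz, appears at 7.4 MHz.
25.6 MHz mod fs = 5 MHz.
5 MHz ≤ fs/2 = 10.3 MHz, appears at 5 MHz.
61.4 MHz mod fs = 20.2 MHz.
20.2 MHz > fs/2 = 10.3 MHz, folds to fs − 20.2 MHz = 0.4 MHz.
82.8 MHz mod fs = 0.4 MHz.
0.4 MHz ≤ fs/2 = 10.3 MHz, appears at 0.4 MHz.
Distinct values: {0.4 MHz, 5 MHz, 7.4 MHz}.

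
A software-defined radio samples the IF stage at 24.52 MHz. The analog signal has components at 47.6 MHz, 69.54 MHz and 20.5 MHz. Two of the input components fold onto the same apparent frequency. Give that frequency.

4.02 MHz

fs/2 = 12.26 MHz.
47.6 MHz mod fs = 23.08 MHz.
23.08 MHz > fs/2 = 12.26 MHz, folds to fs − 23.08 MHz = 1.44 MHz.
69.54 MHz mod fs = 20.5 MHz.
20.5 MHz > fs/2 = 12.26 MHz, folds to fs − 20.5 MHz = 4.02 MHz.
20.5 MHz > fs/2 = 12.26 MHz, folds to fs − 20.5 MHz = 4.02 MHz.
20.5 MHz and 69.54 MHz both map to 4.02 MHz.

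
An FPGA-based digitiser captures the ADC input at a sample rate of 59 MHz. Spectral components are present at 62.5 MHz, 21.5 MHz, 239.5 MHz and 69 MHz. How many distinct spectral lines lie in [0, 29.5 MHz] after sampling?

fs/2 = 29.5 MHz.
62.5 MHz mod fs = 3.5 MHz.
3.5 MHz ≤ fs/2 = 29.5 MHz, appears at 3.5 MHz.
21.5 MHz ≤ fs/2 = 29.5 MHz, passes unchanged.
239.5 MHz mod fs = 3.5 MHz.
3.5 MHz ≤ fs/2 = 29.5 MHz, appears at 3.5 MHz.
69 MHz mod fs = 10 MHz.
10 MHz ≤ fs/2 = 29.5 MHz, appears at 10 MHz.
Distinct values: {3.5 MHz, 10 MHz, 21.5 MHz} → 3.

3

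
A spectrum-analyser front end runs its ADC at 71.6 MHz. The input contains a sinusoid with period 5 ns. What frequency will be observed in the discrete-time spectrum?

14.8 MHz

T = 5 ns → f = 1/T = 200 MHz.
200 MHz mod fs = 56.8 MHz.
56.8 MHz > fs/2 = 35.8 MHz, folds to fs − 56.8 MHz = 14.8 MHz.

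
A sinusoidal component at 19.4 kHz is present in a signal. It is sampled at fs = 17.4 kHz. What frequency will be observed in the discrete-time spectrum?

19.4 kHz mod fs = 2 kHz.
2 kHz ≤ fs/2 = 8.7 kHz, appears at 2 kHz.

2 kHz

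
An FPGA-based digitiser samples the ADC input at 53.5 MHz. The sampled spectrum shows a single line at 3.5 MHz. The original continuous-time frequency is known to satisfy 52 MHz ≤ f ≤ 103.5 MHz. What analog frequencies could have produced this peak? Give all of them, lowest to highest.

57 MHz, 103.5 MHz

Frequencies that alias to 3.5 MHz are k·fs ± 3.5 MHz for integer k ≥ 0.
k=0: 3.5 MHz.
k=1: 50 MHz, 57 MHz.
k=2: 103.5 MHz, 110.5 MHz.
k=3: 157 MHz, 164 MHz.
Within [52 MHz, 103.5 MHz]: 57 MHz, 103.5 MHz.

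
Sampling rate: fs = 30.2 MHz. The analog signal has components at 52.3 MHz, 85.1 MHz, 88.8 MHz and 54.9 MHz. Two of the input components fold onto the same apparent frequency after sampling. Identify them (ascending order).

fs/2 = 15.1 MHz.
52.3 MHz mod fs = 22.1 MHz.
22.1 MHz > fs/2 = 15.1 MHz, folds to fs − 22.1 MHz = 8.1 MHz.
85.1 MHz mod fs = 24.7 MHz.
24.7 MHz > fs/2 = 15.1 MHz, folds to fs − 24.7 MHz = 5.5 MHz.
88.8 MHz mod fs = 28.4 MHz.
28.4 MHz > fs/2 = 15.1 MHz, folds to fs − 28.4 MHz = 1.8 MHz.
54.9 MHz mod fs = 24.7 MHz.
24.7 MHz > fs/2 = 15.1 MHz, folds to fs − 24.7 MHz = 5.5 MHz.
54.9 MHz and 85.1 MHz both map to 5.5 MHz.

54.9 MHz, 85.1 MHz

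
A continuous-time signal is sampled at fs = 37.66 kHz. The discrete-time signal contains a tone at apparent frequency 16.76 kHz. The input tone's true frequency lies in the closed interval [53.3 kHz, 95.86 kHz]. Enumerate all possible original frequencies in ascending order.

Frequencies that alias to 16.76 kHz are k·fs ± 16.76 kHz for integer k ≥ 0.
k=0: 16.76 kHz.
k=1: 20.9 kHz, 54.42 kHz.
k=2: 58.56 kHz, 92.08 kHz.
k=3: 96.22 kHz, 129.74 kHz.
Within [53.3 kHz, 95.86 kHz]: 54.42 kHz, 58.56 kHz, 92.08 kHz.

54.42 kHz, 58.56 kHz, 92.08 kHz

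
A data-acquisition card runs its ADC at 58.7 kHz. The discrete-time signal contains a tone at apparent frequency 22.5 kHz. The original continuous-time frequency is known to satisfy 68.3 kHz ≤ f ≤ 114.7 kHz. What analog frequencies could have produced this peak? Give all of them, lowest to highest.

81.2 kHz, 94.9 kHz

Frequencies that alias to 22.5 kHz are k·fs ± 22.5 kHz for integer k ≥ 0.
k=0: 22.5 kHz.
k=1: 36.2 kHz, 81.2 kHz.
k=2: 94.9 kHz, 139.9 kHz.
k=3: 153.6 kHz, 198.6 kHz.
Within [68.3 kHz, 114.7 kHz]: 81.2 kHz, 94.9 kHz.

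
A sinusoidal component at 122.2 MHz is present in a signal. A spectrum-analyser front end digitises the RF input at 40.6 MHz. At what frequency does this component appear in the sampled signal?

122.2 MHz mod fs = 0.4 MHz.
0.4 MHz ≤ fs/2 = 20.3 MHz, appears at 0.4 MHz.

0.4 MHz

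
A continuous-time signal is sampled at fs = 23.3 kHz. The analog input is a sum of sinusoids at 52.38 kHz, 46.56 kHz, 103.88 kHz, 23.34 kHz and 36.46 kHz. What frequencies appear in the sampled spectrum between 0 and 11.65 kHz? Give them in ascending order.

fs/2 = 11.65 kHz.
52.38 kHz mod fs = 5.78 kHz.
5.78 kHz ≤ fs/2 = 11.65 kHz, appears at 5.78 kHz.
46.56 kHz mod fs = 23.26 kHz.
23.26 kHz > fs/2 = 11.65 kHz, folds to fs − 23.26 kHz = 0.04 kHz.
103.88 kHz mod fs = 10.68 kHz.
10.68 kHz ≤ fs/2 = 11.65 kHz, appears at 10.68 kHz.
23.34 kHz mod fs = 0.04 kHz.
0.04 kHz ≤ fs/2 = 11.65 kHz, appears at 0.04 kHz.
36.46 kHz mod fs = 13.16 kHz.
13.16 kHz > fs/2 = 11.65 kHz, folds to fs − 13.16 kHz = 10.14 kHz.
Distinct values: {0.04 kHz, 5.78 kHz, 10.14 kHz, 10.68 kHz}.

0.04 kHz, 5.78 kHz, 10.14 kHz, 10.68 kHz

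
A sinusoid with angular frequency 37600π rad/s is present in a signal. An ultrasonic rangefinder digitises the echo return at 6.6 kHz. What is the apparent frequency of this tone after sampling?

ω = 37600π rad/s → f = ω/(2π) = 18800 Hz = 18.8 kHz.
18.8 kHz mod fs = 5.6 kHz.
5.6 kHz > fs/2 = 3.3 kHz, folds to fs − 5.6 kHz = 1 kHz.

1 kHz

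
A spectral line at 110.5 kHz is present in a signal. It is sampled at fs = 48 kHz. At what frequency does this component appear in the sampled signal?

110.5 kHz mod fs = 14.5 kHz.
14.5 kHz ≤ fs/2 = 24 kHz, appears at 14.5 kHz.

14.5 kHz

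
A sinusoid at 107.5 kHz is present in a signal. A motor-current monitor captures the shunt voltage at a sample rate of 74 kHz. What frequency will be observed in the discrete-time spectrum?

107.5 kHz mod fs = 33.5 kHz.
33.5 kHz ≤ fs/2 = 37 kHz, appears at 33.5 kHz.

33.5 kHz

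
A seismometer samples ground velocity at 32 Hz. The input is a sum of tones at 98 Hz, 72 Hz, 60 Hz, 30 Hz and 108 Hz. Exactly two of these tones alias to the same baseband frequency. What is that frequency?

2 Hz

fs/2 = 16 Hz.
98 Hz mod fs = 2 Hz.
2 Hz ≤ fs/2 = 16 Hz, appears at 2 Hz.
72 Hz mod fs = 8 Hz.
8 Hz ≤ fs/2 = 16 Hz, appears at 8 Hz.
60 Hz mod fs = 28 Hz.
28 Hz > fs/2 = 16 Hz, folds to fs − 28 Hz = 4 Hz.
30 Hz > fs/2 = 16 Hz, folds to fs − 30 Hz = 2 Hz.
108 Hz mod fs = 12 Hz.
12 Hz ≤ fs/2 = 16 Hz, appears at 12 Hz.
30 Hz and 98 Hz both map to 2 Hz.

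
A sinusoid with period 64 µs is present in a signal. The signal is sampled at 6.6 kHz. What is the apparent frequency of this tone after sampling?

T = 64 µs → f = 1/T = 15.625 kHz.
15.625 kHz mod fs = 2.425 kHz.
2.425 kHz ≤ fs/2 = 3.3 kHz, appears at 2.425 kHz.

2.425 kHz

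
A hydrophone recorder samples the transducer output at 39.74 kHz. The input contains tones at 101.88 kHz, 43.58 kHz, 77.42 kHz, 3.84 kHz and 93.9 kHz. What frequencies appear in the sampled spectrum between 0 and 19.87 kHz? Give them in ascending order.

fs/2 = 19.87 kHz.
101.88 kHz mod fs = 22.4 kHz.
22.4 kHz > fs/2 = 19.87 kHz, folds to fs − 22.4 kHz = 17.34 kHz.
43.58 kHz mod fs = 3.84 kHz.
3.84 kHz ≤ fs/2 = 19.87 kHz, appears at 3.84 kHz.
77.42 kHz mod fs = 37.68 kHz.
37.68 kHz > fs/2 = 19.87 kHz, folds to fs − 37.68 kHz = 2.06 kHz.
3.84 kHz ≤ fs/2 = 19.87 kHz, passes unchanged.
93.9 kHz mod fs = 14.42 kHz.
14.42 kHz ≤ fs/2 = 19.87 kHz, appears at 14.42 kHz.
Distinct values: {2.06 kHz, 3.84 kHz, 14.42 kHz, 17.34 kHz}.

2.06 kHz, 3.84 kHz, 14.42 kHz, 17.34 kHz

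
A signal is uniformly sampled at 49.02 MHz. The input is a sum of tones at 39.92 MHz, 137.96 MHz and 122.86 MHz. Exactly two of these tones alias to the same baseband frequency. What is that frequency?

9.1 MHz

fs/2 = 24.51 MHz.
39.92 MHz > fs/2 = 24.51 MHz, folds to fs − 39.92 MHz = 9.1 MHz.
137.96 MHz mod fs = 39.92 MHz.
39.92 MHz > fs/2 = 24.51 MHz, folds to fs − 39.92 MHz = 9.1 MHz.
122.86 MHz mod fs = 24.82 MHz.
24.82 MHz > fs/2 = 24.51 MHz, folds to fs − 24.82 MHz = 24.2 MHz.
39.92 MHz and 137.96 MHz both map to 9.1 MHz.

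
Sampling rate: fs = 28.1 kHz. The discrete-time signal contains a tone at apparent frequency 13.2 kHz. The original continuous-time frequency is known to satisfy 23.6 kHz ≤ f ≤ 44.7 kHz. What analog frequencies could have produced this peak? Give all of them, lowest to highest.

41.3 kHz, 43 kHz

Frequencies that alias to 13.2 kHz are k·fs ± 13.2 kHz for integer k ≥ 0.
k=0: 13.2 kHz.
k=1: 14.9 kHz, 41.3 kHz.
k=2: 43 kHz, 69.4 kHz.
k=3: 71.1 kHz, 97.5 kHz.
Within [23.6 kHz, 44.7 kHz]: 41.3 kHz, 43 kHz.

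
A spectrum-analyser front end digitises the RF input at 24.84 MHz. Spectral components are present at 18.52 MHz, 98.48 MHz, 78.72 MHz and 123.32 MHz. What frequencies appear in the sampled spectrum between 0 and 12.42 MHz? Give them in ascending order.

fs/2 = 12.42 MHz.
18.52 MHz > fs/2 = 12.42 MHz, folds to fs − 18.52 MHz = 6.32 MHz.
98.48 MHz mod fs = 23.96 MHz.
23.96 MHz > fs/2 = 12.42 MHz, folds to fs − 23.96 MHz = 0.88 MHz.
78.72 MHz mod fs = 4.2 MHz.
4.2 MHz ≤ fs/2 = 12.42 MHz, appears at 4.2 MHz.
123.32 MHz mod fs = 23.96 MHz.
23.96 MHz > fs/2 = 12.42 MHz, folds to fs − 23.96 MHz = 0.88 MHz.
Distinct values: {0.88 MHz, 4.2 MHz, 6.32 MHz}.

0.88 MHz, 4.2 MHz, 6.32 MHz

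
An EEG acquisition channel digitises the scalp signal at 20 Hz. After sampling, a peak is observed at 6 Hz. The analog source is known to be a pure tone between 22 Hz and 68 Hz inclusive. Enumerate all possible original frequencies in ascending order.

Frequencies that alias to 6 Hz are k·fs ± 6 Hz for integer k ≥ 0.
k=0: 6 Hz.
k=1: 14 Hz, 26 Hz.
k=2: 34 Hz, 46 Hz.
k=3: 54 Hz, 66 Hz.
k=4: 74 Hz, 86 Hz.
Within [22 Hz, 68 Hz]: 26 Hz, 34 Hz, 46 Hz, 54 Hz, 66 Hz.

26 Hz, 34 Hz, 46 Hz, 54 Hz, 66 Hz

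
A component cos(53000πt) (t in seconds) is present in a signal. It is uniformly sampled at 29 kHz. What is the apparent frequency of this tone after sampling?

2.5 kHz

ω = 53000π rad/s → f = ω/(2π) = 26500 Hz = 26.5 kHz.
26.5 kHz > fs/2 = 14.5 kHz, folds to fs − 26.5 kHz = 2.5 kHz.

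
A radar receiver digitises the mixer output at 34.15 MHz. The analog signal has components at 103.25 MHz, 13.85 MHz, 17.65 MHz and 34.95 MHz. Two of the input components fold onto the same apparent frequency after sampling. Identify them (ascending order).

fs/2 = 17.075 MHz.
103.25 MHz mod fs = 0.8 MHz.
0.8 MHz ≤ fs/2 = 17.075 MHz, appears at 0.8 MHz.
13.85 MHz ≤ fs/2 = 17.075 MHz, passes unchanged.
17.65 MHz > fs/2 = 17.075 MHz, folds to fs − 17.65 MHz = 16.5 MHz.
34.95 MHz mod fs = 0.8 MHz.
0.8 MHz ≤ fs/2 = 17.075 MHz, appears at 0.8 MHz.
34.95 MHz and 103.25 MHz both map to 0.8 MHz.

34.95 MHz, 103.25 MHz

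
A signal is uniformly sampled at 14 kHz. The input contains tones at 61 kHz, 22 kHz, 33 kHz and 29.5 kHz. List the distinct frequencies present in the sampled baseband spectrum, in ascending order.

1.5 kHz, 5 kHz, 6 kHz

fs/2 = 7 kHz.
61 kHz mod fs = 5 kHz.
5 kHz ≤ fs/2 = 7 kHz, appears at 5 kHz.
22 kHz mod fs = 8 kHz.
8 kHz > fs/2 = 7 kHz, folds to fs − 8 kHz = 6 kHz.
33 kHz mod fs = 5 kHz.
5 kHz ≤ fs/2 = 7 kHz, appears at 5 kHz.
29.5 kHz mod fs = 1.5 kHz.
1.5 kHz ≤ fs/2 = 7 kHz, appears at 1.5 kHz.
Distinct values: {1.5 kHz, 5 kHz, 6 kHz}.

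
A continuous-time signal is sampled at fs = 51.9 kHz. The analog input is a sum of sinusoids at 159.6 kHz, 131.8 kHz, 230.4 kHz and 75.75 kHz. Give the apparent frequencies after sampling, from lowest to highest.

fs/2 = 25.95 kHz.
159.6 kHz mod fs = 3.9 kHz.
3.9 kHz ≤ fs/2 = 25.95 kHz, appears at 3.9 kHz.
131.8 kHz mod fs = 28 kHz.
28 kHz > fs/2 = 25.95 kHz, folds to fs − 28 kHz = 23.9 kHz.
230.4 kHz mod fs = 22.8 kHz.
22.8 kHz ≤ fs/2 = 25.95 kHz, appears at 22.8 kHz.
75.75 kHz mod fs = 23.85 kHz.
23.85 kHz ≤ fs/2 = 25.95 kHz, appears at 23.85 kHz.
Distinct values: {3.9 kHz, 22.8 kHz, 23.85 kHz, 23.9 kHz}.

3.9 kHz, 22.8 kHz, 23.85 kHz, 23.9 kHz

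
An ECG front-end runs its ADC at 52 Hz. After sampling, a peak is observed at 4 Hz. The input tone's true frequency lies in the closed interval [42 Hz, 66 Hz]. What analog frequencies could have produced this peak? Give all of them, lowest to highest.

Frequencies that alias to 4 Hz are k·fs ± 4 Hz for integer k ≥ 0.
k=0: 4 Hz.
k=1: 48 Hz, 56 Hz.
k=2: 100 Hz, 108 Hz.
Within [42 Hz, 66 Hz]: 48 Hz, 56 Hz.

48 Hz, 56 Hz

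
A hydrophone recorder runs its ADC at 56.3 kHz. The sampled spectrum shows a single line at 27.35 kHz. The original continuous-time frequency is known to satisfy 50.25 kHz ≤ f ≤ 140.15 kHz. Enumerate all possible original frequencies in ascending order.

Frequencies that alias to 27.35 kHz are k·fs ± 27.35 kHz for integer k ≥ 0.
k=0: 27.35 kHz.
k=1: 28.95 kHz, 83.65 kHz.
k=2: 85.25 kHz, 139.95 kHz.
k=3: 141.55 kHz, 196.25 kHz.
Within [50.25 kHz, 140.15 kHz]: 83.65 kHz, 85.25 kHz, 139.95 kHz.

83.65 kHz, 85.25 kHz, 139.95 kHz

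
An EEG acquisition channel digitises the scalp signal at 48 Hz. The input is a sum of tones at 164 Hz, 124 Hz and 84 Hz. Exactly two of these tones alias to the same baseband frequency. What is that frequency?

fs/2 = 24 Hz.
164 Hz mod fs = 20 Hz.
20 Hz ≤ fs/2 = 24 Hz, appears at 20 Hz.
124 Hz mod fs = 28 Hz.
28 Hz > fs/2 = 24 Hz, folds to fs − 28 Hz = 20 Hz.
84 Hz mod fs = 36 Hz.
36 Hz > fs/2 = 24 Hz, folds to fs − 36 Hz = 12 Hz.
124 Hz and 164 Hz both map to 20 Hz.

20 Hz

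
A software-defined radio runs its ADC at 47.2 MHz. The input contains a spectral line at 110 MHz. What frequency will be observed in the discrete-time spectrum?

15.6 MHz

110 MHz mod fs = 15.6 MHz.
15.6 MHz ≤ fs/2 = 23.6 MHz, appears at 15.6 MHz.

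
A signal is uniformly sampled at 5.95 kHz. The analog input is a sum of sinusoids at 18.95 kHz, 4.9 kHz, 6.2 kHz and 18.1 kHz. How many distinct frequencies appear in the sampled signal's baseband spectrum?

fs/2 = 2.975 kHz.
18.95 kHz mod fs = 1.1 kHz.
1.1 kHz ≤ fs/2 = 2.975 kHz, appears at 1.1 kHz.
4.9 kHz > fs/2 = 2.975 kHz, folds to fs − 4.9 kHz = 1.05 kHz.
6.2 kHz mod fs = 0.25 kHz.
0.25 kHz ≤ fs/2 = 2.975 kHz, appears at 0.25 kHz.
18.1 kHz mod fs = 0.25 kHz.
0.25 kHz ≤ fs/2 = 2.975 kHz, appears at 0.25 kHz.
Distinct values: {0.25 kHz, 1.05 kHz, 1.1 kHz} → 3.

3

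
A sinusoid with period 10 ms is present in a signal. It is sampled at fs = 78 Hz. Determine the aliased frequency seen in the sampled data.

T = 10 ms → f = 1/T = 100 Hz.
100 Hz mod fs = 22 Hz.
22 Hz ≤ fs/2 = 39 Hz, appears at 22 Hz.

22 Hz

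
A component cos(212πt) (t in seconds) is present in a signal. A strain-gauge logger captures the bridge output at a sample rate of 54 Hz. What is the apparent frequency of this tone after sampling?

2 Hz

ω = 212π rad/s → f = ω/(2π) = 106 Hz.
106 Hz mod fs = 52 Hz.
52 Hz > fs/2 = 27 Hz, folds to fs − 52 Hz = 2 Hz.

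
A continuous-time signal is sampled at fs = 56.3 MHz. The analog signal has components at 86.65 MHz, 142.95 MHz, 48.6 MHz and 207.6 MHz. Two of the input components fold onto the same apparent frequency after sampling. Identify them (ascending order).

fs/2 = 28.15 MHz.
86.65 MHz mod fs = 30.35 MHz.
30.35 MHz > fs/2 = 28.15 MHz, folds to fs − 30.35 MHz = 25.95 MHz.
142.95 MHz mod fs = 30.35 MHz.
30.35 MHz > fs/2 = 28.15 MHz, folds to fs − 30.35 MHz = 25.95 MHz.
48.6 MHz > fs/2 = 28.15 MHz, folds to fs − 48.6 MHz = 7.7 MHz.
207.6 MHz mod fs = 38.7 MHz.
38.7 MHz > fs/2 = 28.15 MHz, folds to fs − 38.7 MHz = 17.6 MHz.
86.65 MHz and 142.95 MHz both map to 25.95 MHz.

86.65 MHz, 142.95 MHz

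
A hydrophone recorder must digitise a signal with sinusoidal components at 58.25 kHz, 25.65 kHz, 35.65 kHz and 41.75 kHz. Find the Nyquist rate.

Highest-frequency component: 58.25 kHz.
Nyquist rate = 2 × 58.25 kHz = 116.5 kHz.

116.5 kHz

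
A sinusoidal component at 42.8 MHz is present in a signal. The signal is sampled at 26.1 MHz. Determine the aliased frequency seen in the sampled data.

42.8 MHz mod fs = 16.7 MHz.
16.7 MHz > fs/2 = 13.05 MHz, folds to fs − 16.7 MHz = 9.4 MHz.

9.4 MHz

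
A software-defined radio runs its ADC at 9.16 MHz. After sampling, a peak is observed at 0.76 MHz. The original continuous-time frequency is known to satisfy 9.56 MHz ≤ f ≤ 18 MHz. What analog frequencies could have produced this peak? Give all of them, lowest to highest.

Frequencies that alias to 0.76 MHz are k·fs ± 0.76 MHz for integer k ≥ 0.
k=0: 0.76 MHz.
k=1: 8.4 MHz, 9.92 MHz.
k=2: 17.56 MHz, 19.08 MHz.
k=3: 26.72 MHz, 28.24 MHz.
Within [9.56 MHz, 18 MHz]: 9.92 MHz, 17.56 MHz.

9.92 MHz, 17.56 MHz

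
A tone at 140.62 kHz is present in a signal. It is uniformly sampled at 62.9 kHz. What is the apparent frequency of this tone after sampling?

140.62 kHz mod fs = 14.82 kHz.
14.82 kHz ≤ fs/2 = 31.45 kHz, appears at 14.82 kHz.

14.82 kHz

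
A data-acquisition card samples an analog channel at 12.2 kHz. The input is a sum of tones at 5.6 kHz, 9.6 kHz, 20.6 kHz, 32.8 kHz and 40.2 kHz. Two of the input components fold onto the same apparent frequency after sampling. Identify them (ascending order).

20.6 kHz, 32.8 kHz

fs/2 = 6.1 kHz.
5.6 kHz ≤ fs/2 = 6.1 kHz, passes unchanged.
9.6 kHz > fs/2 = 6.1 kHz, folds to fs − 9.6 kHz = 2.6 kHz.
20.6 kHz mod fs = 8.4 kHz.
8.4 kHz > fs/2 = 6.1 kHz, folds to fs − 8.4 kHz = 3.8 kHz.
32.8 kHz mod fs = 8.4 kHz.
8.4 kHz > fs/2 = 6.1 kHz, folds to fs − 8.4 kHz = 3.8 kHz.
40.2 kHz mod fs = 3.6 kHz.
3.6 kHz ≤ fs/2 = 6.1 kHz, appears at 3.6 kHz.
20.6 kHz and 32.8 kHz both map to 3.8 kHz.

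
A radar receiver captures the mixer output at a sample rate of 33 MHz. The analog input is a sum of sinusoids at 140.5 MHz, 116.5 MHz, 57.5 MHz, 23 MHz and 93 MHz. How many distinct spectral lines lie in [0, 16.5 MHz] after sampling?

fs/2 = 16.5 MHz.
140.5 MHz mod fs = 8.5 MHz.
8.5 MHz ≤ fs/2 = 16.5 MHz, appears at 8.5 MHz.
116.5 MHz mod fs = 17.5 MHz.
17.5 MHz > fs/2 = 16.5 MHz, folds to fs − 17.5 MHz = 15.5 MHz.
57.5 MHz mod fs = 24.5 MHz.
24.5 MHz > fs/2 = 16.5 MHz, folds to fs − 24.5 MHz = 8.5 MHz.
23 MHz > fs/2 = 16.5 MHz, folds to fs − 23 MHz = 10 MHz.
93 MHz mod fs = 27 MHz.
27 MHz > fs/2 = 16.5 MHz, folds to fs − 27 MHz = 6 MHz.
Distinct values: {6 MHz, 8.5 MHz, 10 MHz, 15.5 MHz} → 4.

4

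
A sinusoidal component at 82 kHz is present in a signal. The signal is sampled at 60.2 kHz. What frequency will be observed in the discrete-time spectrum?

21.8 kHz

82 kHz mod fs = 21.8 kHz.
21.8 kHz ≤ fs/2 = 30.1 kHz, appears at 21.8 kHz.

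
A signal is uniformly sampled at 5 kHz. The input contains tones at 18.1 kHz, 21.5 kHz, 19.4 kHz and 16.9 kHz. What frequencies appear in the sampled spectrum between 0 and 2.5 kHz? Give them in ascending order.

fs/2 = 2.5 kHz.
18.1 kHz mod fs = 3.1 kHz.
3.1 kHz > fs/2 = 2.5 kHz, folds to fs − 3.1 kHz = 1.9 kHz.
21.5 kHz mod fs = 1.5 kHz.
1.5 kHz ≤ fs/2 = 2.5 kHz, appears at 1.5 kHz.
19.4 kHz mod fs = 4.4 kHz.
4.4 kHz > fs/2 = 2.5 kHz, folds to fs − 4.4 kHz = 0.6 kHz.
16.9 kHz mod fs = 1.9 kHz.
1.9 kHz ≤ fs/2 = 2.5 kHz, appears at 1.9 kHz.
Distinct values: {0.6 kHz, 1.5 kHz, 1.9 kHz}.

0.6 kHz, 1.5 kHz, 1.9 kHz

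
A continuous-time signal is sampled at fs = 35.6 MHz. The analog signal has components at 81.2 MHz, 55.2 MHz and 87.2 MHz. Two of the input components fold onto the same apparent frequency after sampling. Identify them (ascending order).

fs/2 = 17.8 MHz.
81.2 MHz mod fs = 10 MHz.
10 MHz ≤ fs/2 = 17.8 MHz, appears at 10 MHz.
55.2 MHz mod fs = 19.6 MHz.
19.6 MHz > fs/2 = 17.8 MHz, folds to fs − 19.6 MHz = 16 MHz.
87.2 MHz mod fs = 16 MHz.
16 MHz ≤ fs/2 = 17.8 MHz, appears at 16 MHz.
55.2 MHz and 87.2 MHz both map to 16 MHz.

55.2 MHz, 87.2 MHz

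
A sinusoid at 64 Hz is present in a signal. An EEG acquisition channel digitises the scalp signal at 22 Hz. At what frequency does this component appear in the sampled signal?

64 Hz mod fs = 20 Hz.
20 Hz > fs/2 = 11 Hz, folds to fs − 20 Hz = 2 Hz.

2 Hz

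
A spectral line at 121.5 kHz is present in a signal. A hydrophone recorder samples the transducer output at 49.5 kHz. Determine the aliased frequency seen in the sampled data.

121.5 kHz mod fs = 22.5 kHz.
22.5 kHz ≤ fs/2 = 24.75 kHz, appears at 22.5 kHz.

22.5 kHz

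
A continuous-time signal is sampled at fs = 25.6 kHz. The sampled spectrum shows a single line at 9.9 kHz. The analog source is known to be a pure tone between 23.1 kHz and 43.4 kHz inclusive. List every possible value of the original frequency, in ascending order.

35.5 kHz, 41.3 kHz

Frequencies that alias to 9.9 kHz are k·fs ± 9.9 kHz for integer k ≥ 0.
k=0: 9.9 kHz.
k=1: 15.7 kHz, 35.5 kHz.
k=2: 41.3 kHz, 61.1 kHz.
k=3: 66.9 kHz, 86.7 kHz.
Within [23.1 kHz, 43.4 kHz]: 35.5 kHz, 41.3 kHz.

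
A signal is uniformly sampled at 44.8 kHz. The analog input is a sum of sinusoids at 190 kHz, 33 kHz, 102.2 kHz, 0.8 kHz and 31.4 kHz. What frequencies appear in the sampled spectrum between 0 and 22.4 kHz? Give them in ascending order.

fs/2 = 22.4 kHz.
190 kHz mod fs = 10.8 kHz.
10.8 kHz ≤ fs/2 = 22.4 kHz, appears at 10.8 kHz.
33 kHz > fs/2 = 22.4 kHz, folds to fs − 33 kHz = 11.8 kHz.
102.2 kHz mod fs = 12.6 kHz.
12.6 kHz ≤ fs/2 = 22.4 kHz, appears at 12.6 kHz.
0.8 kHz ≤ fs/2 = 22.4 kHz, passes unchanged.
31.4 kHz > fs/2 = 22.4 kHz, folds to fs − 31.4 kHz = 13.4 kHz.
Distinct values: {0.8 kHz, 10.8 kHz, 11.8 kHz, 12.6 kHz, 13.4 kHz}.

0.8 kHz, 10.8 kHz, 11.8 kHz, 12.6 kHz, 13.4 kHz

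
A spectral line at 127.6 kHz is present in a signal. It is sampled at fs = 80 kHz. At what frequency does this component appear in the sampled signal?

32.4 kHz

127.6 kHz mod fs = 47.6 kHz.
47.6 kHz > fs/2 = 40 kHz, folds to fs − 47.6 kHz = 32.4 kHz.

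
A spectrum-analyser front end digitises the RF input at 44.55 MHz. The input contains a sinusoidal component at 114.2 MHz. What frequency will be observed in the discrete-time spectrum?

19.45 MHz

114.2 MHz mod fs = 25.1 MHz.
25.1 MHz > fs/2 = 22.275 MHz, folds to fs − 25.1 MHz = 19.45 MHz.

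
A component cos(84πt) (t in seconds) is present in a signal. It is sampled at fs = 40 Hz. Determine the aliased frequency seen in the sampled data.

2 Hz

ω = 84π rad/s → f = ω/(2π) = 42 Hz.
42 Hz mod fs = 2 Hz.
2 Hz ≤ fs/2 = 20 Hz, appears at 2 Hz.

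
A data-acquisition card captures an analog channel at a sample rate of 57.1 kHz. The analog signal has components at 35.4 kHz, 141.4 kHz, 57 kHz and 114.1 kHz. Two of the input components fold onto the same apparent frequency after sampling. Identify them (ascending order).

57 kHz, 114.1 kHz

fs/2 = 28.55 kHz.
35.4 kHz > fs/2 = 28.55 kHz, folds to fs − 35.4 kHz = 21.7 kHz.
141.4 kHz mod fs = 27.2 kHz.
27.2 kHz ≤ fs/2 = 28.55 kHz, appears at 27.2 kHz.
57 kHz > fs/2 = 28.55 kHz, folds to fs − 57 kHz = 0.1 kHz.
114.1 kHz mod fs = 57 kHz.
57 kHz > fs/2 = 28.55 kHz, folds to fs − 57 kHz = 0.1 kHz.
57 kHz and 114.1 kHz both map to 0.1 kHz.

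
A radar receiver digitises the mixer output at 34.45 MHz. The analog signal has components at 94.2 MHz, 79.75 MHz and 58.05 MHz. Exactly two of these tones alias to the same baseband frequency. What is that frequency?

fs/2 = 17.225 MHz.
94.2 MHz mod fs = 25.3 MHz.
25.3 MHz > fs/2 = 17.225 MHz, folds to fs − 25.3 MHz = 9.15 MHz.
79.75 MHz mod fs = 10.85 MHz.
10.85 MHz ≤ fs/2 = 17.225 MHz, appears at 10.85 MHz.
58.05 MHz mod fs = 23.6 MHz.
23.6 MHz > fs/2 = 17.225 MHz, folds to fs − 23.6 MHz = 10.85 MHz.
58.05 MHz and 79.75 MHz both map to 10.85 MHz.

10.85 MHz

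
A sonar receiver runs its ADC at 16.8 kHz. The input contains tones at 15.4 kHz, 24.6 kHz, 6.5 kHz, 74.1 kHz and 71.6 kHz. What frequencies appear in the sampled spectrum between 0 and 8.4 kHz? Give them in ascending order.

1.4 kHz, 4.4 kHz, 6.5 kHz, 6.9 kHz, 7.8 kHz

fs/2 = 8.4 kHz.
15.4 kHz > fs/2 = 8.4 kHz, folds to fs − 15.4 kHz = 1.4 kHz.
24.6 kHz mod fs = 7.8 kHz.
7.8 kHz ≤ fs/2 = 8.4 kHz, appears at 7.8 kHz.
6.5 kHz ≤ fs/2 = 8.4 kHz, passes unchanged.
74.1 kHz mod fs = 6.9 kHz.
6.9 kHz ≤ fs/2 = 8.4 kHz, appears at 6.9 kHz.
71.6 kHz mod fs = 4.4 kHz.
4.4 kHz ≤ fs/2 = 8.4 kHz, appears at 4.4 kHz.
Distinct values: {1.4 kHz, 4.4 kHz, 6.5 kHz, 6.9 kHz, 7.8 kHz}.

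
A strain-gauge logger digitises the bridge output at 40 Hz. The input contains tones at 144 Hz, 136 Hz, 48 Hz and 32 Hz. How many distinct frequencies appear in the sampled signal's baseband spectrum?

fs/2 = 20 Hz.
144 Hz mod fs = 24 Hz.
24 Hz > fs/2 = 20 Hz, folds to fs − 24 Hz = 16 Hz.
136 Hz mod fs = 16 Hz.
16 Hz ≤ fs/2 = 20 Hz, appears at 16 Hz.
48 Hz mod fs = 8 Hz.
8 Hz ≤ fs/2 = 20 Hz, appears at 8 Hz.
32 Hz > fs/2 = 20 Hz, folds to fs − 32 Hz = 8 Hz.
Distinct values: {8 Hz, 16 Hz} → 2.

2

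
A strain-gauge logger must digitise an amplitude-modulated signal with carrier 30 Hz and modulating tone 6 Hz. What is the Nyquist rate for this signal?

AM sidebands sit at fc ± fm = 24 Hz and 36 Hz.
Highest-frequency component: 36 Hz.
Nyquist rate = 2 × 36 Hz = 72 Hz.

72 Hz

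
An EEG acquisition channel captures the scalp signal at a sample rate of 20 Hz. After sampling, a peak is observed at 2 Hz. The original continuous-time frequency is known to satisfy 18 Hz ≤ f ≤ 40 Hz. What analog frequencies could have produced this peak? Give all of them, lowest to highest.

Frequencies that alias to 2 Hz are k·fs ± 2 Hz for integer k ≥ 0.
k=0: 2 Hz.
k=1: 18 Hz, 22 Hz.
k=2: 38 Hz, 42 Hz.
k=3: 58 Hz, 62 Hz.
Within [18 Hz, 40 Hz]: 18 Hz, 22 Hz, 38 Hz.

18 Hz, 22 Hz, 38 Hz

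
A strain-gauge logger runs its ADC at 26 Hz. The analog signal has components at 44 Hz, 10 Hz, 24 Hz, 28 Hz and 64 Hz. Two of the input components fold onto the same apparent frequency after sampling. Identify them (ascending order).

fs/2 = 13 Hz.
44 Hz mod fs = 18 Hz.
18 Hz > fs/2 = 13 Hz, folds to fs − 18 Hz = 8 Hz.
10 Hz ≤ fs/2 = 13 Hz, passes unchanged.
24 Hz > fs/2 = 13 Hz, folds to fs − 24 Hz = 2 Hz.
28 Hz mod fs = 2 Hz.
2 Hz ≤ fs/2 = 13 Hz, appears at 2 Hz.
64 Hz mod fs = 12 Hz.
12 Hz ≤ fs/2 = 13 Hz, appears at 12 Hz.
24 Hz and 28 Hz both map to 2 Hz.

24 Hz, 28 Hz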